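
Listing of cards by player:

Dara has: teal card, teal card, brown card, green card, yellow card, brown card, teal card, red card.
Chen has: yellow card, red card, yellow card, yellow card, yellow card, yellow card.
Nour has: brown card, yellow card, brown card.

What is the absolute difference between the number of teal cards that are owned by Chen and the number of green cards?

teal cards owned by Chen: 0. green cards: 1.
|0 − 1| = 1 − 0 = 1.

1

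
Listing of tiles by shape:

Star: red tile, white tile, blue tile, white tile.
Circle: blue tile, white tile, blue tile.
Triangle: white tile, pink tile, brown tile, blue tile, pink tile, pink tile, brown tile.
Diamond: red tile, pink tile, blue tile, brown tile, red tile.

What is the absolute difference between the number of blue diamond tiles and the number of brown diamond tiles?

0

blue diamond tiles: 1. brown diamond tiles: 1.
|1 − 1| = 1 − 1 = 0.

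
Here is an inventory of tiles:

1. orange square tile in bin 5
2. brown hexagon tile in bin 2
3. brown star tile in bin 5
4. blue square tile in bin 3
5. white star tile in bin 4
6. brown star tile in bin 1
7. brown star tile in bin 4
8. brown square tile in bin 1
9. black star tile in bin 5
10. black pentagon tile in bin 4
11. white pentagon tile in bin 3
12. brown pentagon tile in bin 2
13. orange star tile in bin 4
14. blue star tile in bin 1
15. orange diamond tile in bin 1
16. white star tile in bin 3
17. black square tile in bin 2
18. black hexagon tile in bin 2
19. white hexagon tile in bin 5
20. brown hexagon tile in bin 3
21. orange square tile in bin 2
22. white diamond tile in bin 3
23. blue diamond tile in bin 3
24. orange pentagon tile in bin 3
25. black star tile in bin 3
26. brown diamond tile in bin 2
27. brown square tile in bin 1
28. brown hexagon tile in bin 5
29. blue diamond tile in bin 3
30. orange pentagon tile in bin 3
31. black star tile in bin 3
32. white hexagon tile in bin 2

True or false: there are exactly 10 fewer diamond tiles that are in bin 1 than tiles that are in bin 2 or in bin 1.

|diamond tiles in bin 1| = 1.
|tiles in bin 2 or in bin 1| = 12.
The claim requires 12 − 1 (= 11) to equal 10, which does not hold.

False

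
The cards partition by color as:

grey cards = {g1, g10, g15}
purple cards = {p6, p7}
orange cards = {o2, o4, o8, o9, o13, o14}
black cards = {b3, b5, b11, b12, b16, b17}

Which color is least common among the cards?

Counts by color: black 6, orange 6, grey 3, purple 2.
The minimum is 2, held uniquely by purple.

purple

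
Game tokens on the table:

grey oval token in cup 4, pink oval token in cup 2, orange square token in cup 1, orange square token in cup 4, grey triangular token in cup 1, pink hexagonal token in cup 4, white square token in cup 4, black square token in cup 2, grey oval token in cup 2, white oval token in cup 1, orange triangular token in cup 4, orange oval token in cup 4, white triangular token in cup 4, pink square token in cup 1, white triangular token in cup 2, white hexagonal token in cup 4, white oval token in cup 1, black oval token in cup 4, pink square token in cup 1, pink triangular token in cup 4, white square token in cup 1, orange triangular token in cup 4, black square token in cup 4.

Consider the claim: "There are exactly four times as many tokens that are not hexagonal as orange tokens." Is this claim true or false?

False

There are 21 tokens that are not hexagonal.
There are 5 orange tokens.
The claim requires 21 = 4 × 5 = 20, which does not hold.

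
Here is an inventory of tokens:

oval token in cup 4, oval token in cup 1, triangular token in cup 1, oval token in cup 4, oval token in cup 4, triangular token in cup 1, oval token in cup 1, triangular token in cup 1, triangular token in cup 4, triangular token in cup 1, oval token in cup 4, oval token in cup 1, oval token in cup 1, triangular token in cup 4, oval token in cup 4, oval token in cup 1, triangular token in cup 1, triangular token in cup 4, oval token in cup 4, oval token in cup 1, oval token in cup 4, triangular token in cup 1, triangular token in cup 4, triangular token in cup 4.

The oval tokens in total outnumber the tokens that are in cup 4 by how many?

1

oval tokens: 13.
tokens in cup 4: 12.
13 − 12 = 1.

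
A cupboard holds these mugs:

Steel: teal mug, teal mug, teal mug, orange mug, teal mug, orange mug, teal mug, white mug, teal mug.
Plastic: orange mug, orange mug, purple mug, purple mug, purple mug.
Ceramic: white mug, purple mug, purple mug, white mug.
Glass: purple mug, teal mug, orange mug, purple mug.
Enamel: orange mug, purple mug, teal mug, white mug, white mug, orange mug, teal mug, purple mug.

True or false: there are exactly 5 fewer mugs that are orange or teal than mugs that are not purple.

True

There are 16 mugs that are orange or teal.
There are 21 mugs that are not purple.
The claim requires 21 − 16 (= 5) to equal 5, which holds.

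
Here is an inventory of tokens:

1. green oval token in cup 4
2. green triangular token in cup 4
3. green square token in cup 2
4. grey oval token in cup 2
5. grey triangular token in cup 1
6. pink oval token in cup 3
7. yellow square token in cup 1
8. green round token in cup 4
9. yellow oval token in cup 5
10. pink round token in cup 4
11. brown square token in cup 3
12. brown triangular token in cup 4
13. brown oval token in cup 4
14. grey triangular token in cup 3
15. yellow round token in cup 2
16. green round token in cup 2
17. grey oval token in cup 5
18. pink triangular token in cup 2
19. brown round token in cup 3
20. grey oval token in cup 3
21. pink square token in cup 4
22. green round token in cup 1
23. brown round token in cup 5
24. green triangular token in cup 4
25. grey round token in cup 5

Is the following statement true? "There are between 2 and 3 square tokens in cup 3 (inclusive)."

|square tokens in cup 3| = 1.
The claim requires 2 ≤ 1 ≤ 3, which does not hold.

False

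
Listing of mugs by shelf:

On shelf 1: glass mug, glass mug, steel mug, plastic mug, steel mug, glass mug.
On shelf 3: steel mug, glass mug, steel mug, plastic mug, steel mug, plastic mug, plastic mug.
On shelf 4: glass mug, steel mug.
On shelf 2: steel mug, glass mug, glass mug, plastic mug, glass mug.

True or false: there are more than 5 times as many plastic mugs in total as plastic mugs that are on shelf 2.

False

There are 5 plastic mugs.
There is 1 plastic mug on shelf 2.
The claim requires 5 > 5 × 1 = 5, which does not hold.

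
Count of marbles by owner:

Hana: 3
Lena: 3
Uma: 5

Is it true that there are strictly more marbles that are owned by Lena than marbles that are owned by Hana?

False

marbles owned by Lena: 3.
marbles owned by Hana: 3.
The claim requires 3 > 3, which does not hold.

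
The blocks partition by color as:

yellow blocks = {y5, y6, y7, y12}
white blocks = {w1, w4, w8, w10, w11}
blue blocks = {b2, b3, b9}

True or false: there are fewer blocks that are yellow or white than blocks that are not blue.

blocks that are yellow or white: 9.
blocks that are not blue: 9.
The claim requires 9 < 9, which does not hold.

False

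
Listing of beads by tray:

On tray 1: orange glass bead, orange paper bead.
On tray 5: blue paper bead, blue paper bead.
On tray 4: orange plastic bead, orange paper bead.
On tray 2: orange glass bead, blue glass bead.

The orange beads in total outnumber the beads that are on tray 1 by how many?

orange beads: 5.
beads on tray 1: 2.
5 − 2 = 3.

3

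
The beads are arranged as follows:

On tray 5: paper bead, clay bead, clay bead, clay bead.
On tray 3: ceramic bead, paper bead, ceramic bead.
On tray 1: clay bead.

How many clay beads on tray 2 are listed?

0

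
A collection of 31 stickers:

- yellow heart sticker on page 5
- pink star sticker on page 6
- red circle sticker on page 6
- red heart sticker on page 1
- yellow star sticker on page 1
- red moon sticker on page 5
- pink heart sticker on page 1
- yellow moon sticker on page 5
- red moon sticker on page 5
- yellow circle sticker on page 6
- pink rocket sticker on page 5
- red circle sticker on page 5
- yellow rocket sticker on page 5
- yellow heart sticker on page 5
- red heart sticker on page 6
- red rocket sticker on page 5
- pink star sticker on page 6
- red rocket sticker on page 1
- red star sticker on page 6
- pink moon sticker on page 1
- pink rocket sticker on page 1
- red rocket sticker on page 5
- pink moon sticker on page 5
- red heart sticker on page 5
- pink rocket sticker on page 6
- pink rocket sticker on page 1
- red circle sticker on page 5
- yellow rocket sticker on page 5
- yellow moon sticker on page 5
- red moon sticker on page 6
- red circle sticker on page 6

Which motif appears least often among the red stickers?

star

Counts by motif (restricted to red stickers): circle 4, rocket 3, moon 3, heart 3, star 1.
The minimum is 1, held uniquely by star.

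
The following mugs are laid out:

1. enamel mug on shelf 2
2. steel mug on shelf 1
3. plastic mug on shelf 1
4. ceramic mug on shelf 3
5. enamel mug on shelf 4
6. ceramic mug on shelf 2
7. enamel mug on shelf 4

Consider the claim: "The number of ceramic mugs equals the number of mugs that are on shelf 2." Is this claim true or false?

True

There are 2 ceramic mugs.
There are 2 mugs on shelf 2.
The claim requires 2 = 2, which holds.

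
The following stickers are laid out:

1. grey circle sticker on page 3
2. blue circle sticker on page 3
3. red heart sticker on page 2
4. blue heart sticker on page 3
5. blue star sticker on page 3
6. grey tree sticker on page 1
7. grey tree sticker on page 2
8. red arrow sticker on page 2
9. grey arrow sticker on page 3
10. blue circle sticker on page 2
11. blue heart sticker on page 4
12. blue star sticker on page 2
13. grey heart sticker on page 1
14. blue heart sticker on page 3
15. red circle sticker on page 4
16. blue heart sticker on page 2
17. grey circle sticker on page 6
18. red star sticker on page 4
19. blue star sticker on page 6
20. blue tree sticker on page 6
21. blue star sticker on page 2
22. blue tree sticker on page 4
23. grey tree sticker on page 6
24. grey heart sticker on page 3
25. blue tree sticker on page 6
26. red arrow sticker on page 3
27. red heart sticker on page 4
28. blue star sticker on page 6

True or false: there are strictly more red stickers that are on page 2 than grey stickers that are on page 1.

False

red stickers on page 2: 2.
grey stickers on page 1: 2.
The claim requires 2 > 2, which does not hold.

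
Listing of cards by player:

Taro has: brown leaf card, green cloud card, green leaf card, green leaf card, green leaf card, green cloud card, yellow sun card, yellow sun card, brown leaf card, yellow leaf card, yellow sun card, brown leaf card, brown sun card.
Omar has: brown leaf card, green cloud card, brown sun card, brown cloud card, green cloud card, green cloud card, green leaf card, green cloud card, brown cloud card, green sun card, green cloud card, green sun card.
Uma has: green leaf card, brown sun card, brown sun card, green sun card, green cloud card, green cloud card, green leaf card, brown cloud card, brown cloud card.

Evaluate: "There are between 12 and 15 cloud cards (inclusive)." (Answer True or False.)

True

|cloud cards| = 13.
The claim requires 12 ≤ 13 ≤ 15, which holds.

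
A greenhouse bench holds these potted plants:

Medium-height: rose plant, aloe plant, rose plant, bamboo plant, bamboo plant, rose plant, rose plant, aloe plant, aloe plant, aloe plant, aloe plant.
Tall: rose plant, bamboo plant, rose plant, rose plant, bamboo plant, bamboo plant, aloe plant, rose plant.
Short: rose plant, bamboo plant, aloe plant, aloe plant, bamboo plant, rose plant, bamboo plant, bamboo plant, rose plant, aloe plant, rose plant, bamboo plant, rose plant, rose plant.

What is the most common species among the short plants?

rose

Counts by species (restricted to short plants): rose 6, bamboo 5, aloe 3.
The maximum is 6, held uniquely by rose.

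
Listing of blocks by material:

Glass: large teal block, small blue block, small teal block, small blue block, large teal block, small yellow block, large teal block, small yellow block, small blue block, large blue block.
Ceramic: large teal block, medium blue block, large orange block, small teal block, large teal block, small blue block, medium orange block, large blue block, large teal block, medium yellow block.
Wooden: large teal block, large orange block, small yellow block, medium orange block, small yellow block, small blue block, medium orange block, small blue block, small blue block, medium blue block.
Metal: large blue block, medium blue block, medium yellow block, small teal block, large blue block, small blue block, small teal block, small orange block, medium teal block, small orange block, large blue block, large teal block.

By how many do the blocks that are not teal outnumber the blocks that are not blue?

3

blocks that are not teal: 29.
blocks that are not blue: 26.
29 − 26 = 3.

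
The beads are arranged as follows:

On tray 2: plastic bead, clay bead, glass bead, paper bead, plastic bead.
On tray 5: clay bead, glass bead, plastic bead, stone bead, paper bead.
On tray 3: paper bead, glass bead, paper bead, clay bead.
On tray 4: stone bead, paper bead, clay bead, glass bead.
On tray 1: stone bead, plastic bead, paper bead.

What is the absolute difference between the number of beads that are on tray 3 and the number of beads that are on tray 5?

beads on tray 3: 4. beads on tray 5: 5.
|4 − 5| = 5 − 4 = 1.

1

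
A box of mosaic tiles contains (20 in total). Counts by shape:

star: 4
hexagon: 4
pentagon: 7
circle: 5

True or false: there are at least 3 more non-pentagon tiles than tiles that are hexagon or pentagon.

non-pentagon tiles: 13.
tiles that are hexagon or pentagon: 11.
The claim requires 13 − 11 = 2 ≥ 3, which does not hold.

False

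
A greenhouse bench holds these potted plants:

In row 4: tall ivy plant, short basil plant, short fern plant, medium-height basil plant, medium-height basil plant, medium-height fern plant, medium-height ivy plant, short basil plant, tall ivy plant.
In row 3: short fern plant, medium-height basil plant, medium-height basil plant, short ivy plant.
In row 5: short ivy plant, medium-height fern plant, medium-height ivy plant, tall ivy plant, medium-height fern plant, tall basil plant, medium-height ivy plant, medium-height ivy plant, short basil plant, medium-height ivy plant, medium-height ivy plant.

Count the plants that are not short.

17

Total plants: 24; with the excluded value: 7; remaining 24 − 7 = 17.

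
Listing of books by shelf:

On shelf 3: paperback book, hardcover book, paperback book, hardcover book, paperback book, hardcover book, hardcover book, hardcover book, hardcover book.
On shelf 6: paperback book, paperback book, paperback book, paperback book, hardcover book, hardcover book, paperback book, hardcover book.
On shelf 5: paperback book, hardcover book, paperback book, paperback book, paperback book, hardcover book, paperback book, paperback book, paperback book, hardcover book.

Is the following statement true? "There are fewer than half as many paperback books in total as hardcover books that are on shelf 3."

paperback books: 15.
hardcover books on shelf 3: 6.
The claim requires 2 × 15 = 30 < 6, which does not hold.

False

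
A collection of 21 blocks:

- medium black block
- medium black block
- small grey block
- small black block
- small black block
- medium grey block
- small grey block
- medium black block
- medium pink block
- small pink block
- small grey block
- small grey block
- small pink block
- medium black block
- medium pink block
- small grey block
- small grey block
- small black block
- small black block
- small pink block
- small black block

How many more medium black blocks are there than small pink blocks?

medium black blocks: 4.
small pink blocks: 3.
4 − 3 = 1.

1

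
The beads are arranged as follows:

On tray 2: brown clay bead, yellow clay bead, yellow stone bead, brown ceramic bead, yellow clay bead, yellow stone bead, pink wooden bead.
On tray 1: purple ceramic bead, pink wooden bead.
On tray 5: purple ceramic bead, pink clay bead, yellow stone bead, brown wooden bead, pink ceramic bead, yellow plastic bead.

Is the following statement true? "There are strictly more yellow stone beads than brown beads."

False

There are 3 yellow stone beads.
There are 3 brown beads.
The claim requires 3 > 3, which does not hold.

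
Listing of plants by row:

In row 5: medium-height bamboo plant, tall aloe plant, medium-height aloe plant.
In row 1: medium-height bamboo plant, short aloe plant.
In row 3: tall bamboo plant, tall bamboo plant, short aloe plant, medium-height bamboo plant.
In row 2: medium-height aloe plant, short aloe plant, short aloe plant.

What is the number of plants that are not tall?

9

Total plants: 12; with the excluded value: 3; remaining 12 − 3 = 9.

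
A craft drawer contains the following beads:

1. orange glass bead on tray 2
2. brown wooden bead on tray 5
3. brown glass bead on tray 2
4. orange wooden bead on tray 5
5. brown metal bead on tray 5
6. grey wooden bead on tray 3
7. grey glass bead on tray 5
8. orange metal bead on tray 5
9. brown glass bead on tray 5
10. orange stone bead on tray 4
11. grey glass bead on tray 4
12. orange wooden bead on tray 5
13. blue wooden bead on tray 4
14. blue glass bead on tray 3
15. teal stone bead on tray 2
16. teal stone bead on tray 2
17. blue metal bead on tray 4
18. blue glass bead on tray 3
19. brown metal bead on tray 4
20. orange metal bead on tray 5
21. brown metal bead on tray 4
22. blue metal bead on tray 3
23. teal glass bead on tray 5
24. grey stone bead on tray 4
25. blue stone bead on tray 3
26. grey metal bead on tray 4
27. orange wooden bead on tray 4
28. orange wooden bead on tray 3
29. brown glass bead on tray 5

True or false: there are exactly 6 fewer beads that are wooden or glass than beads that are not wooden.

There are 16 beads that are wooden or glass.
There are 22 beads that are not wooden.
The claim requires 22 − 16 (= 6) to equal 6, which holds.

True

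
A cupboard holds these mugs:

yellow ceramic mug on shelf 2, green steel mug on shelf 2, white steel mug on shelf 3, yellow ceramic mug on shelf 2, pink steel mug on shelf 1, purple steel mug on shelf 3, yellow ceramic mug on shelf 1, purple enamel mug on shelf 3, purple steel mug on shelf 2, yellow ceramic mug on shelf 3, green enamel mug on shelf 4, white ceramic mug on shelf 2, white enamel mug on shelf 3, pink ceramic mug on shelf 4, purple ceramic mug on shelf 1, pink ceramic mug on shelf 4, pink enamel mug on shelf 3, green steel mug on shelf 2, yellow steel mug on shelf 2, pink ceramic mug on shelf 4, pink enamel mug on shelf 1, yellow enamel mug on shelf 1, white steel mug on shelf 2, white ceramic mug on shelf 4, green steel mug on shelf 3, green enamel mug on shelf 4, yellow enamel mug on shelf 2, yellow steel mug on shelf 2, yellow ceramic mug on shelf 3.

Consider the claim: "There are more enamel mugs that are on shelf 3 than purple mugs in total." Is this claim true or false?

|enamel mugs on shelf 3| = 3.
|purple mugs| = 4.
The claim requires 3 > 4, which does not hold.

False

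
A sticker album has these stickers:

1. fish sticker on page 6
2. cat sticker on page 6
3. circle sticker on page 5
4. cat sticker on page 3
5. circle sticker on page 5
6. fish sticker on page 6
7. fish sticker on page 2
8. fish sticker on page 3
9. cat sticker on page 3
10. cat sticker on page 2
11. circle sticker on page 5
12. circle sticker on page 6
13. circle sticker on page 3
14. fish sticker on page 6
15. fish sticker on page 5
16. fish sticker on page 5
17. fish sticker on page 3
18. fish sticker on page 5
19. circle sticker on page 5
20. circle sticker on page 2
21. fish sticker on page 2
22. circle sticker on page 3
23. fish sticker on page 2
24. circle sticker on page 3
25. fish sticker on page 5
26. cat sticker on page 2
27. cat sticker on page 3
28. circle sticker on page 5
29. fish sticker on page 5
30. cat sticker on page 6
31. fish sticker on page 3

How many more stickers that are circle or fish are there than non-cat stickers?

stickers that are circle or fish: 24.
non-cat stickers: 24.
24 − 24 = 0.

0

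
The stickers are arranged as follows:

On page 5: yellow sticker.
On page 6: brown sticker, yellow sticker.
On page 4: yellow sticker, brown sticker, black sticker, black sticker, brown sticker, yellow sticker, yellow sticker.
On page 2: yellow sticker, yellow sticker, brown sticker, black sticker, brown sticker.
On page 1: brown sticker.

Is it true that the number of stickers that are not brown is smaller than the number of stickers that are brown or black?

False

stickers that are not brown: 10.
stickers that are brown or black: 9.
The claim requires 10 < 9, which does not hold.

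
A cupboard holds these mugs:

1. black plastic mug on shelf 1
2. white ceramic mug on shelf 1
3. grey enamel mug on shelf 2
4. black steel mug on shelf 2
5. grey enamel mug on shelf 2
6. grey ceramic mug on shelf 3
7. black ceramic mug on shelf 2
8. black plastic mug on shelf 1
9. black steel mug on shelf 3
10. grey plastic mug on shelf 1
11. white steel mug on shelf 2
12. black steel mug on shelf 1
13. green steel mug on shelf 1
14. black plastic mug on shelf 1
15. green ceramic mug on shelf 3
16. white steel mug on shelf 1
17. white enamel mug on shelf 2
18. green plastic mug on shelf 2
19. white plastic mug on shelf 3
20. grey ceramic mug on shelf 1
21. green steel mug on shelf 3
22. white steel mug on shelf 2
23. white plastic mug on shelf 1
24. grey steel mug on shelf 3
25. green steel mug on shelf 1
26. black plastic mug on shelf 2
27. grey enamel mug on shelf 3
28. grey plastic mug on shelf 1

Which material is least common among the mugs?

enamel

Counts by material: steel 10, plastic 9, ceramic 5, enamel 4.
The minimum is 4, held uniquely by enamel.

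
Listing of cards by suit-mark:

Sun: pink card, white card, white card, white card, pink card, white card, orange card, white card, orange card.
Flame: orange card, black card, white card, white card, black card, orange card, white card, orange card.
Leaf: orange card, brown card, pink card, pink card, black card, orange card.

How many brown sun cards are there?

0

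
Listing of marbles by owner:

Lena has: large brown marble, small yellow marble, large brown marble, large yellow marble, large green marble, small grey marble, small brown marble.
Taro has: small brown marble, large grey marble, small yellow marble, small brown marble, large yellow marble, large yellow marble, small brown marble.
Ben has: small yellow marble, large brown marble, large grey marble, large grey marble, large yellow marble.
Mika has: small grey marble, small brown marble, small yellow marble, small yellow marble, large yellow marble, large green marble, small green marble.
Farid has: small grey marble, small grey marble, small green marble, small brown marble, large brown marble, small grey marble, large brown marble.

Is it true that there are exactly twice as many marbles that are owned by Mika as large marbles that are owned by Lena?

|marbles owned by Mika| = 7.
|large marbles owned by Lena| = 4.
The claim requires 7 = 2 × 4 = 8, which does not hold.

False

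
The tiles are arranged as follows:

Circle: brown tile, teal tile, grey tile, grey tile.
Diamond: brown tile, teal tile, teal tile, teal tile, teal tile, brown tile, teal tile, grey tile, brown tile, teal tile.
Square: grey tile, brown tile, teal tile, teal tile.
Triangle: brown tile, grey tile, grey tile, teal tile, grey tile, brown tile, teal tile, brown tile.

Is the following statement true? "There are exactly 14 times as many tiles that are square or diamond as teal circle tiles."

|tiles that are square or diamond| = 14.
|teal circle tiles| = 1.
The claim requires 14 = 14 × 1 = 14, which holds.

True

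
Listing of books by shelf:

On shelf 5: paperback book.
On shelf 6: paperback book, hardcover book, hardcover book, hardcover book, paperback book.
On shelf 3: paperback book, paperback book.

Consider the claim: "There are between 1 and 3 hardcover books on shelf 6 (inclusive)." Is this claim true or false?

True

There are 3 hardcover books on shelf 6.
The claim requires 1 ≤ 3 ≤ 3, which holds.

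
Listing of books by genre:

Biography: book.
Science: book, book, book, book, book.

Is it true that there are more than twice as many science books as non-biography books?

False

There are 5 science books.
There are 5 non-biography books.
The claim requires 5 > 2 × 5 = 10, which does not hold.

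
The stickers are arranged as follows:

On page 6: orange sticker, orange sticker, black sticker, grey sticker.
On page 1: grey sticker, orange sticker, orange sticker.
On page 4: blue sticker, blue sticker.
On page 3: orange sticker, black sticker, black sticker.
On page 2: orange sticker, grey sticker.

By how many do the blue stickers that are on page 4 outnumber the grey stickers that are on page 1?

blue stickers on page 4: 2.
grey stickers on page 1: 1.
2 − 1 = 1.

1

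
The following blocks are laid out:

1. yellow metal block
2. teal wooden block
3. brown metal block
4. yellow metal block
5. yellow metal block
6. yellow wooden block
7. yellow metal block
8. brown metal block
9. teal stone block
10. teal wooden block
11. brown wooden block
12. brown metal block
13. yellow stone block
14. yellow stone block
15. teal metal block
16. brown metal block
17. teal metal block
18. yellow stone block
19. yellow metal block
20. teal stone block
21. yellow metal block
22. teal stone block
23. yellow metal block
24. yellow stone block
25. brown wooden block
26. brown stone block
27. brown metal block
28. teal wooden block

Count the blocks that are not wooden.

Total blocks: 28; with the excluded value: 6; remaining 28 − 6 = 22.

22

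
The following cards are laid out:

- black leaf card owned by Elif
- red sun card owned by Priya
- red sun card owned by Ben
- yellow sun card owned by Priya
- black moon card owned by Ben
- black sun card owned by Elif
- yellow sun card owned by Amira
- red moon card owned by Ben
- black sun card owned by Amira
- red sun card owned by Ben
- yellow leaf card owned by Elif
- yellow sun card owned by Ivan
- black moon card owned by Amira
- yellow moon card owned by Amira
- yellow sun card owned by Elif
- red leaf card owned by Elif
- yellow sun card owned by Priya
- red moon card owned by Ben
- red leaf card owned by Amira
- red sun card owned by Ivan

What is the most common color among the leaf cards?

red

Counts by color (restricted to leaf cards): red 2, yellow 1, black 1.
The maximum is 2, held uniquely by red.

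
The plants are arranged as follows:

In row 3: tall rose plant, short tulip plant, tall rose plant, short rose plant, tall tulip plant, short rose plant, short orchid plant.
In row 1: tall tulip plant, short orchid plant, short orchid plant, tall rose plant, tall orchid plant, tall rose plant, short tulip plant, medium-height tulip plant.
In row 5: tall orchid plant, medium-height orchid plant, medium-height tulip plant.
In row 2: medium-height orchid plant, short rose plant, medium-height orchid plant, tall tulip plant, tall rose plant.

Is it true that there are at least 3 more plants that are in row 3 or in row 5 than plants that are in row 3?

plants in row 3 or in row 5: 10.
plants in row 3: 7.
The claim requires 10 − 7 = 3 ≥ 3, which holds.

True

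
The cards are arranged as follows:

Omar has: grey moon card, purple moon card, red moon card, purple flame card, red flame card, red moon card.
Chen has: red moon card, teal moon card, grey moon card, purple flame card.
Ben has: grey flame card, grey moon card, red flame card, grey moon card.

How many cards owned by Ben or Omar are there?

10

Ben: 4; Omar: 6; together 4 + 6 = 10.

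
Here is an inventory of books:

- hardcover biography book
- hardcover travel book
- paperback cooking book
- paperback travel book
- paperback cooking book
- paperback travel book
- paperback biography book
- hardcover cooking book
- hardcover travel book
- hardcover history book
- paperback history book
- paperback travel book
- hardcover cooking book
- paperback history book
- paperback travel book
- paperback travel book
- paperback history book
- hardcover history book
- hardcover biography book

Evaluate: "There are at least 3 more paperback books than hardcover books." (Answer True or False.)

There are 11 paperback books.
There are 8 hardcover books.
The claim requires 11 − 8 = 3 ≥ 3, which holds.

True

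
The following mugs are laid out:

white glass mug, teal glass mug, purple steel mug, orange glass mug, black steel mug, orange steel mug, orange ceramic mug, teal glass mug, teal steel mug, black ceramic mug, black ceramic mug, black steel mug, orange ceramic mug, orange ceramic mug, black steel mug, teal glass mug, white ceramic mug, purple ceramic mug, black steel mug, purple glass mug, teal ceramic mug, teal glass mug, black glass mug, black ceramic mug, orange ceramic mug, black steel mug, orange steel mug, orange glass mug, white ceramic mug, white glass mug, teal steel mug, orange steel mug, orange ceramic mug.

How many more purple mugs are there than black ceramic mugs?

0

purple mugs: 3.
black ceramic mugs: 3.
3 − 3 = 0.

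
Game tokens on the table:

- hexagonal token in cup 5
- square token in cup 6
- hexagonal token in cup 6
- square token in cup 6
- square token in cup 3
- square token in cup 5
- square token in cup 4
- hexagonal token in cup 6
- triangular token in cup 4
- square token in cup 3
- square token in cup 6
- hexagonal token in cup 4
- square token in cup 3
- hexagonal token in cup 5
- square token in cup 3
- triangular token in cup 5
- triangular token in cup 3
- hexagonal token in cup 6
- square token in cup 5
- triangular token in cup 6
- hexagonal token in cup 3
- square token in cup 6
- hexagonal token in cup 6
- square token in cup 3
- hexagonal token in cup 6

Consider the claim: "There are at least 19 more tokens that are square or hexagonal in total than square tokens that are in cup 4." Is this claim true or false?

There are 21 tokens that are square or hexagonal.
There is 1 square token in cup 4.
The claim requires 21 − 1 = 20 ≥ 19, which holds.

True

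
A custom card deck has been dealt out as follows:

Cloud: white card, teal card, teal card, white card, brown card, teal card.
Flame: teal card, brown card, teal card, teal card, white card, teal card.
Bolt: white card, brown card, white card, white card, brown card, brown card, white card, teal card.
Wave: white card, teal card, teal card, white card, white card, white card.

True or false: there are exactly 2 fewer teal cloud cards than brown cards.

There are 3 teal cloud cards.
There are 5 brown cards.
The claim requires 5 − 3 (= 2) to equal 2, which holds.

True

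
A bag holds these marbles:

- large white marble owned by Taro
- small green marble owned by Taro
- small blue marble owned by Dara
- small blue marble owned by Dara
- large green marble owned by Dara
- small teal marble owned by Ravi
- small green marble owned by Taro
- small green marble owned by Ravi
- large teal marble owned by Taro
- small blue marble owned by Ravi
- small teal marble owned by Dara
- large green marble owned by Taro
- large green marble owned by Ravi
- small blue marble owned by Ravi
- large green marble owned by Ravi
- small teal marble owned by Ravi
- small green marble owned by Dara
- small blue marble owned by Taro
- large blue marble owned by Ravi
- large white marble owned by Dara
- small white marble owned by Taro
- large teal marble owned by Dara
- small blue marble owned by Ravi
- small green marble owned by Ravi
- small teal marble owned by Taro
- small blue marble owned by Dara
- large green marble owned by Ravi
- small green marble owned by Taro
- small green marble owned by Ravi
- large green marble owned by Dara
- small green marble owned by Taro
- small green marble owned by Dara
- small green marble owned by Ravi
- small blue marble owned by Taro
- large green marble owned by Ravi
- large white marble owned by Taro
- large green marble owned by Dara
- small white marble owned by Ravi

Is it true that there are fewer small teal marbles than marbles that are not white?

|small teal marbles| = 4.
|marbles that are not white| = 33.
The claim requires 4 < 33, which holds.

True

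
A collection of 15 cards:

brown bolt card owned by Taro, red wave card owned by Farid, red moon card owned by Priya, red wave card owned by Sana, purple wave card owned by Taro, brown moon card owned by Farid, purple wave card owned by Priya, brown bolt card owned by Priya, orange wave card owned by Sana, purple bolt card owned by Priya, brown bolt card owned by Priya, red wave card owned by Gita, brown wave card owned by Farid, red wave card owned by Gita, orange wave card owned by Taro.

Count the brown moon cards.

1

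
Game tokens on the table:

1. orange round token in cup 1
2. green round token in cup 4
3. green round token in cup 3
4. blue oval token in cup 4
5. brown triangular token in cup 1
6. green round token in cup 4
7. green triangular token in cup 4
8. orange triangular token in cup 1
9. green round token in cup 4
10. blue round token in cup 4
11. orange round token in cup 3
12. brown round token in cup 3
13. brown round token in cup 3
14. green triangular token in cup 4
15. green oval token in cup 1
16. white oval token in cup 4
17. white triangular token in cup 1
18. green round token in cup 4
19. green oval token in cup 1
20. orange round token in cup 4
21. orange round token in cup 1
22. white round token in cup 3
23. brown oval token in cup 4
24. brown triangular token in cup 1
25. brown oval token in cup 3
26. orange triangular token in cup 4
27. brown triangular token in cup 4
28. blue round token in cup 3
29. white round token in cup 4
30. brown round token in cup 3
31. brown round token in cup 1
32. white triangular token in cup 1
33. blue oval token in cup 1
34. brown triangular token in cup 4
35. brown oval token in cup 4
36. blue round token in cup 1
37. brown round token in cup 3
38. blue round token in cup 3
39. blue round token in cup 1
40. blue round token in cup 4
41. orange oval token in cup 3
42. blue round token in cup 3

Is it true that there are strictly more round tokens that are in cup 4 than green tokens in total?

round tokens in cup 4: 8.
green tokens: 9.
The claim requires 8 > 9, which does not hold.

False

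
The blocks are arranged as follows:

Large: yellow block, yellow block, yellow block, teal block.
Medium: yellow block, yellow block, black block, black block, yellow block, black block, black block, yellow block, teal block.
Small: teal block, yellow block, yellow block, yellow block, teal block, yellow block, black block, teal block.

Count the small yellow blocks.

4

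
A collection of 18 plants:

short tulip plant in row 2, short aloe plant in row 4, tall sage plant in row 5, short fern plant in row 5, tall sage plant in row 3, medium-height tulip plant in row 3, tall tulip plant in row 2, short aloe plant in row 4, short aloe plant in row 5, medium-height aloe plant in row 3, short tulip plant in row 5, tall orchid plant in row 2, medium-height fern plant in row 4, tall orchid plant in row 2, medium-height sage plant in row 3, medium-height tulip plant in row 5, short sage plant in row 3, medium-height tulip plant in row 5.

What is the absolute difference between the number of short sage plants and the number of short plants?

6

short sage plants: 1. short plants: 7.
|1 − 7| = 7 − 1 = 6.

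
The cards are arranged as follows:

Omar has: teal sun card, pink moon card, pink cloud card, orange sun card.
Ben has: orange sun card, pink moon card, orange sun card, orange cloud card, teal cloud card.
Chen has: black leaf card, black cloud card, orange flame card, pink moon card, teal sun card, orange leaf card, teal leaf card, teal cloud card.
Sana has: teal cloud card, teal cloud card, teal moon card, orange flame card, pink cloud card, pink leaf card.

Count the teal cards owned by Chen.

3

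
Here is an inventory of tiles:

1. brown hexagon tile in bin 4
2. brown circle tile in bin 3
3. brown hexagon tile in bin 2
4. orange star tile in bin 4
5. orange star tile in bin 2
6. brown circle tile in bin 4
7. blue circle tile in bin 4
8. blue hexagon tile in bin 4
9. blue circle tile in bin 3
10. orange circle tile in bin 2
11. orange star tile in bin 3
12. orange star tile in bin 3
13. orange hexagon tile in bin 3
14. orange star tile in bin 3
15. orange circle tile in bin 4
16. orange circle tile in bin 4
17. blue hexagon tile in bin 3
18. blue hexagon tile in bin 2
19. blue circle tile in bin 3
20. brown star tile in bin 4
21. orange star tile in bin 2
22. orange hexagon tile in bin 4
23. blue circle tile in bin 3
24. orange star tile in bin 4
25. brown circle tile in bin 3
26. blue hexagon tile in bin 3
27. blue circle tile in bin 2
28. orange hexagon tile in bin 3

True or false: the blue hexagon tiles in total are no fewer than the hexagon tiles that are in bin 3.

True

|blue hexagon tiles| = 4.
|hexagon tiles in bin 3| = 4.
The claim requires 4 ≥ 4, which holds.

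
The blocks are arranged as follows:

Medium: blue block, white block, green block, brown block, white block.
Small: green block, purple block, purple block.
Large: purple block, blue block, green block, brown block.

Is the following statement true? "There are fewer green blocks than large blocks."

|green blocks| = 3.
|large blocks| = 4.
The claim requires 3 < 4, which holds.

True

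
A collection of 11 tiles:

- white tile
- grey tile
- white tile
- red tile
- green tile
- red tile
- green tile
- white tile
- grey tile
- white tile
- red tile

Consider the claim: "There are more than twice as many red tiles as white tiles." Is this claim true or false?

There are 3 red tiles.
There are 4 white tiles.
The claim requires 3 > 2 × 4 = 8, which does not hold.

False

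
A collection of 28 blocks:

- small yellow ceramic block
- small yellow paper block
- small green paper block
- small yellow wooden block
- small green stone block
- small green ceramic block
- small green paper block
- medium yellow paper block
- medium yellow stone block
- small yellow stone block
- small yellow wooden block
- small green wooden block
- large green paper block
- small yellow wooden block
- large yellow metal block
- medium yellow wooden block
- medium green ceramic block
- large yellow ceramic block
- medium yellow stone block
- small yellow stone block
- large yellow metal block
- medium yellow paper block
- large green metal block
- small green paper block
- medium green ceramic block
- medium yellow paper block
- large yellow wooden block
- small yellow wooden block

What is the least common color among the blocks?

green

Counts by color: yellow 18, green 10.
The minimum is 10, held uniquely by green.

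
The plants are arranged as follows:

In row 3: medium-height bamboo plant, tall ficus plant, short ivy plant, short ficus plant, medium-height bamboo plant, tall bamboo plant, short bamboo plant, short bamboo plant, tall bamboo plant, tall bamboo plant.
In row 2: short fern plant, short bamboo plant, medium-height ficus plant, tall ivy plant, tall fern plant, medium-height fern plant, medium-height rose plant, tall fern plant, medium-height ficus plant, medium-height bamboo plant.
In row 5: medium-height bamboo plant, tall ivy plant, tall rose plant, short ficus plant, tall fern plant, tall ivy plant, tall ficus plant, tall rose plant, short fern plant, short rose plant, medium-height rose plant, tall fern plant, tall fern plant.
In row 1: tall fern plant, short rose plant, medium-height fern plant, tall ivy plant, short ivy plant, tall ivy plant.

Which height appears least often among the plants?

medium-height

Counts by height: tall 18, short 11, medium-height 10.
The minimum is 10, held uniquely by medium-height.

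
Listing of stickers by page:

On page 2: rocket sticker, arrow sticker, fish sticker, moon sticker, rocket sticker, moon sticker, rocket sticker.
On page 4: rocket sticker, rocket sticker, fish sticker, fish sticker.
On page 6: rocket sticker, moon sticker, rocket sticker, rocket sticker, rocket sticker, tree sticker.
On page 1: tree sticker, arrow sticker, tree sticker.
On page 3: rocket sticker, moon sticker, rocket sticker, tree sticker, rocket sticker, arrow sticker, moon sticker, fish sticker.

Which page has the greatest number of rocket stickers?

Counts by page (restricted to rocket stickers): page 6→4, page 2→3, page 3→3, page 4→2, page 1→0.
The maximum is 4, held uniquely by page 6.

page 6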